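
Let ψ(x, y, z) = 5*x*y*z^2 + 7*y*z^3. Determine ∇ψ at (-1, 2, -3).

(90, -234, 438)

∂ψ/∂x = 5*y*z^2
∂ψ/∂y = 5*x*z^2 + 7*z^3
∂ψ/∂z = 10*x*y*z + 21*y*z^2
∇ψ = (5*y*z^2, 5*x*z^2 + 7*z^3, 10*x*y*z + 21*y*z^2)
At (-1, 2, -3): (90, -234, 438).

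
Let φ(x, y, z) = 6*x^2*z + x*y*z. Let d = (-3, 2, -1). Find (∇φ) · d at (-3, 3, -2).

-231

∂φ/∂x = 12*x*z + y*z
∂φ/∂y = x*z
∂φ/∂z = 6*x^2 + x*y
∇φ at (-3, 3, -2) = (66, 6, 45)
∇φ · d = (66)(-3) + (6)(2) + (45)(-1) = -231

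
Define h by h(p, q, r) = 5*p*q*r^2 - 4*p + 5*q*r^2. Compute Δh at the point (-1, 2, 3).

0

∂²h/∂p² = 0
∂²h/∂q² = 0
∂²h/∂r² = 10*q*(p + 1)
∇²h = 10*p*q + 10*q
At (-1, 2, 3): 0.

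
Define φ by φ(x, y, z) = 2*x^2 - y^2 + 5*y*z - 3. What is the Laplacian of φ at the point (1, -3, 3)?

∂²φ/∂x² = 4
∂²φ/∂y² = -2
∂²φ/∂z² = 0
∇²φ = 2
At (1, -3, 3): 2.

2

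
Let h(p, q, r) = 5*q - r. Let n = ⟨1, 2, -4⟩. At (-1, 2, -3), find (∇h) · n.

14

∂h/∂p = 0
∂h/∂q = 5
∂h/∂r = -1
∇h at (-1, 2, -3) = (0, 5, -1)
∇h · n = (0)(1) + (5)(2) + (-1)(-4) = 14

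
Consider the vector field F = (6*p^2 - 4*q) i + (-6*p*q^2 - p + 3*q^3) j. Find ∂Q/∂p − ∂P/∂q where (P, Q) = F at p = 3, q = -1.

∂F₂/∂p = -6*q^2 - 1
∂F₁/∂q = -4
Scalar curl = -6*q^2 + 3
At (3, -1): -3.

-3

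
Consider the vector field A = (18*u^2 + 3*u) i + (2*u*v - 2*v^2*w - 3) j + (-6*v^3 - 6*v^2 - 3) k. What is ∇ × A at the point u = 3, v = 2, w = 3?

(-88, 0, 4)

(∇×A)₁ = ∂A₃/∂v − ∂A₂/∂w = -16*v^2 - 12*v
(∇×A)₂ = ∂A₁/∂w − ∂A₃/∂u = 0
(∇×A)₃ = ∂A₂/∂u − ∂A₁/∂v = 2*v
∇×A = (-16*v^2 - 12*v, 0, 2*v)
At (3, 2, 3): (-88, 0, 4).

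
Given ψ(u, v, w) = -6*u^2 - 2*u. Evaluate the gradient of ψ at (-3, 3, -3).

(34, 0, 0)

∂ψ/∂u = -12*u - 2
∂ψ/∂v = 0
∂ψ/∂w = 0
∇ψ = (-12*u - 2, 0, 0)
At (-3, 3, -3): (34, 0, 0).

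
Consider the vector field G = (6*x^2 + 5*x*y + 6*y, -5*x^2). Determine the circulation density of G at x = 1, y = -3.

-21

∂G₂/∂x = -10*x
∂G₁/∂y = 5*x + 6
Scalar curl = -15*x - 6
At (1, -3): -21.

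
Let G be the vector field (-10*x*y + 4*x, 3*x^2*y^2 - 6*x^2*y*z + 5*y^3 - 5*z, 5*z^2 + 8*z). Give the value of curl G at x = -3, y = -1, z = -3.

(-49, 0, 60)

(∇×G)₁ = ∂G₃/∂y − ∂G₂/∂z = 6*x^2*y + 5
(∇×G)₂ = ∂G₁/∂z − ∂G₃/∂x = 0
(∇×G)₃ = ∂G₂/∂x − ∂G₁/∂y = 6*x*y^2 - 12*x*y*z + 10*x
∇×G = (6*x^2*y + 5, 0, 6*x*y^2 - 12*x*y*z + 10*x)
At (-3, -1, -3): (-49, 0, 60).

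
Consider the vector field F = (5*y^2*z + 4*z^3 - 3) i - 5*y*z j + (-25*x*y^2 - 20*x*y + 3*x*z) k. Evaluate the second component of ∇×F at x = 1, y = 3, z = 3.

(∇×F)_2 = ∂F₁/∂z − ∂F₃/∂x
= 5*y^2 + 12*z^2 − (-25*y^2 - 20*y + 3*z)
= 30*y^2 + 20*y + 12*z^2 - 3*z
At (1, 3, 3): 429.

429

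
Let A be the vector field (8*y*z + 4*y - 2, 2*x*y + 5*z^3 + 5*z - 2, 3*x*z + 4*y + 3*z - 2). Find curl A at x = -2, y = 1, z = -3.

(∇×A)₁ = ∂A₃/∂y − ∂A₂/∂z = -15*z^2 - 1
(∇×A)₂ = ∂A₁/∂z − ∂A₃/∂x = 8*y - 3*z
(∇×A)₃ = ∂A₂/∂x − ∂A₁/∂y = 2*y - 8*z - 4
∇×A = (-15*z^2 - 1, 8*y - 3*z, 2*y - 8*z - 4)
At (-2, 1, -3): (-136, 17, 22).

(-136, 17, 22)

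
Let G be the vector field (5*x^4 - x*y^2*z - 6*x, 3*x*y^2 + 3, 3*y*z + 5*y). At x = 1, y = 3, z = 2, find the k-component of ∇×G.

(∇×G)_3 = ∂G₂/∂x − ∂G₁/∂y
= 3*y^2 − (-2*x*y*z)
= 2*x*y*z + 3*y^2
At (1, 3, 2): 39.

39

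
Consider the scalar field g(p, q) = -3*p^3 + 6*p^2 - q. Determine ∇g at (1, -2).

∂g/∂p = -9*p^2 + 12*p
∂g/∂q = -1
∇g = (-9*p^2 + 12*p, -1)
At (1, -2): (3, -1).

(3, -1)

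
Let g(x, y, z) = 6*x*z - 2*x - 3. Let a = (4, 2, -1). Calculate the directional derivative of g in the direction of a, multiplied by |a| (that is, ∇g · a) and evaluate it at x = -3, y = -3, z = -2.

∂g/∂x = 6*z - 2
∂g/∂y = 0
∂g/∂z = 6*x
∇g at (-3, -3, -2) = (-14, 0, -18)
∇g · a = (-14)(4) + (0)(2) + (-18)(-1) = -38

-38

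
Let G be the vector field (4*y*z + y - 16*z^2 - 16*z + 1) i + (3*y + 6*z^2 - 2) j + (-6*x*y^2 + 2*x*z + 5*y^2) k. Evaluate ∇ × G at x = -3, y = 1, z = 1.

(∇×G)₁ = ∂G₃/∂y − ∂G₂/∂z = -12*x*y + 10*y - 12*z
(∇×G)₂ = ∂G₁/∂z − ∂G₃/∂x = 6*y^2 + 4*y - 34*z - 16
(∇×G)₃ = ∂G₂/∂x − ∂G₁/∂y = -4*z - 1
∇×G = (-12*x*y + 10*y - 12*z, 6*y^2 + 4*y - 34*z - 16, -4*z - 1)
At (-3, 1, 1): (34, -40, -5).

(34, -40, -5)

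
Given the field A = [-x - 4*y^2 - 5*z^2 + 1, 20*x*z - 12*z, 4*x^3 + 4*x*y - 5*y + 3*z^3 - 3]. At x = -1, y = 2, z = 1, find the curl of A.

(23, -30, 36)

(∇×A)₁ = ∂A₃/∂y − ∂A₂/∂z = -16*x + 7
(∇×A)₂ = ∂A₁/∂z − ∂A₃/∂x = -12*x^2 - 4*y - 10*z
(∇×A)₃ = ∂A₂/∂x − ∂A₁/∂y = 8*y + 20*z
∇×A = (-16*x + 7, -12*x^2 - 4*y - 10*z, 8*y + 20*z)
At (-1, 2, 1): (23, -30, 36).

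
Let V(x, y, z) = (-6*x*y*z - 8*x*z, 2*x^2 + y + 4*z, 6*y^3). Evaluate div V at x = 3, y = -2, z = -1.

-3

∂V₁/∂x = -6*y*z - 8*z
∂V₂/∂y = 1
∂V₃/∂z = 0
∇·V = -6*y*z - 8*z + 1
At (3, -2, -1): -3.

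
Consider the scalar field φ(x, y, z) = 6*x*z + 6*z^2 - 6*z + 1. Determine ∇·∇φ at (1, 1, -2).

12

∂²φ/∂x² = 0
∂²φ/∂y² = 0
∂²φ/∂z² = 12
∇²φ = 12
At (1, 1, -2): 12.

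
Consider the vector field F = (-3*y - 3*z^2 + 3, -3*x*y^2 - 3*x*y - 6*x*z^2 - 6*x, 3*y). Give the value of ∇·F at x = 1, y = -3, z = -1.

∂F₁/∂x = 0
∂F₂/∂y = -6*x*y - 3*x
∂F₃/∂z = 0
∇·F = -6*x*y - 3*x
At (1, -3, -1): 15.

15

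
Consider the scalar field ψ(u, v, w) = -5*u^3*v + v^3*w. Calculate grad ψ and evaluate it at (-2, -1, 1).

∂ψ/∂u = -15*u^2*v
∂ψ/∂v = -5*u^3 + 3*v^2*w
∂ψ/∂w = v^3
∇ψ = (-15*u^2*v, -5*u^3 + 3*v^2*w, v^3)
At (-2, -1, 1): (60, 43, -1).

(60, 43, -1)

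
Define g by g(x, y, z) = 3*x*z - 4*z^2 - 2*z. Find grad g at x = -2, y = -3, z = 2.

(6, 0, -24)

∂g/∂x = 3*z
∂g/∂y = 0
∂g/∂z = 3*x - 8*z - 2
∇g = (3*z, 0, 3*x - 8*z - 2)
At (-2, -3, 2): (6, 0, -24).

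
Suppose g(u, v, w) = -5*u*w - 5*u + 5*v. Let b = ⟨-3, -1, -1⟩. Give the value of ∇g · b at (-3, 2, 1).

10

∂g/∂u = -5*w - 5
∂g/∂v = 5
∂g/∂w = -5*u
∇g at (-3, 2, 1) = (-10, 5, 15)
∇g · b = (-10)(-3) + (5)(-1) + (15)(-1) = 10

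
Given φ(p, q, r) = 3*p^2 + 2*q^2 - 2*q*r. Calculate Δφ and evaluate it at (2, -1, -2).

∂²φ/∂p² = 6
∂²φ/∂q² = 4
∂²φ/∂r² = 0
∇²φ = 10
At (2, -1, -2): 10.

10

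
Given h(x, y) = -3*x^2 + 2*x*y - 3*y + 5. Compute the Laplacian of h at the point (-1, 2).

-6

∂²h/∂x² = -6
∂²h/∂y² = 0
∇²h = -6
At (-1, 2): -6.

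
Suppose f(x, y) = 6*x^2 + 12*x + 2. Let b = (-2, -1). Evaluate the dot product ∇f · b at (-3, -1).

∂f/∂x = 12*x + 12
∂f/∂y = 0
∇f at (-3, -1) = (-24, 0)
∇f · b = (-24)(-2) + (0)(-1) = 48

48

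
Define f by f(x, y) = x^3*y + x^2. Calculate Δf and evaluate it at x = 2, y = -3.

∂²f/∂x² = 2*(3*x*y + 1)
∂²f/∂y² = 0
∇²f = 6*x*y + 2
At (2, -3): -34.

-34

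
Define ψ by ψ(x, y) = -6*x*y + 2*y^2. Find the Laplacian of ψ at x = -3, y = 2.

∂²ψ/∂x² = 0
∂²ψ/∂y² = 4
∇²ψ = 4
At (-3, 2): 4.

4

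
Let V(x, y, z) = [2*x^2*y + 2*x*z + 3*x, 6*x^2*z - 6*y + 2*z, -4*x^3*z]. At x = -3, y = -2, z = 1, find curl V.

(∇×V)₁ = ∂V₃/∂y − ∂V₂/∂z = -6*x^2 - 2
(∇×V)₂ = ∂V₁/∂z − ∂V₃/∂x = 12*x^2*z + 2*x
(∇×V)₃ = ∂V₂/∂x − ∂V₁/∂y = -2*x^2 + 12*x*z
∇×V = (-6*x^2 - 2, 12*x^2*z + 2*x, -2*x^2 + 12*x*z)
At (-3, -2, 1): (-56, 102, -54).

(-56, 102, -54)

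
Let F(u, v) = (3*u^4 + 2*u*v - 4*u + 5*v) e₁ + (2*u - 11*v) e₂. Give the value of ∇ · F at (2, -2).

∂F₁/∂u = 12*u^3 + 2*v - 4
∂F₂/∂v = -11
∇·F = 12*u^3 + 2*v - 15
At (2, -2): 77.

77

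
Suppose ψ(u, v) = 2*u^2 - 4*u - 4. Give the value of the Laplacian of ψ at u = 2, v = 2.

∂²ψ/∂u² = 4
∂²ψ/∂v² = 0
∇²ψ = 4
At (2, 2): 4.

4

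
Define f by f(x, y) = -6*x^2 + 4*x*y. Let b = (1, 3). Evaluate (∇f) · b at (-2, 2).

8

∂f/∂x = -12*x + 4*y
∂f/∂y = 4*x
∇f at (-2, 2) = (32, -8)
∇f · b = (32)(1) + (-8)(3) = 8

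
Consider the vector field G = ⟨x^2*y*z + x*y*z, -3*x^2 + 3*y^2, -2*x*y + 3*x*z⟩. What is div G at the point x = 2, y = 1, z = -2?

2

∂G₁/∂x = 2*x*y*z + y*z
∂G₂/∂y = 6*y
∂G₃/∂z = 3*x
∇·G = 2*x*y*z + 3*x + y*z + 6*y
At (2, 1, -2): 2.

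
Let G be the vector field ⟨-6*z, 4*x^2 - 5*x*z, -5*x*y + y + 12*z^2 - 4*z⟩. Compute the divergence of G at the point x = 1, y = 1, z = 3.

68

∂G₁/∂x = 0
∂G₂/∂y = 0
∂G₃/∂z = 24*z - 4
∇·G = 24*z - 4
At (1, 1, 3): 68.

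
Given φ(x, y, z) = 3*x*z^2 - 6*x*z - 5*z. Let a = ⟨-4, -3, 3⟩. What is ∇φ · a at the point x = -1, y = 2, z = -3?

-123

∂φ/∂x = 3*z^2 - 6*z
∂φ/∂y = 0
∂φ/∂z = 6*x*z - 6*x - 5
∇φ at (-1, 2, -3) = (45, 0, 19)
∇φ · a = (45)(-4) + (0)(-3) + (19)(3) = -123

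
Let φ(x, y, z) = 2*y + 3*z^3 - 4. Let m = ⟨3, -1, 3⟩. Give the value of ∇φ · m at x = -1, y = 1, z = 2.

106

∂φ/∂x = 0
∂φ/∂y = 2
∂φ/∂z = 9*z^2
∇φ at (-1, 1, 2) = (0, 2, 36)
∇φ · m = (0)(3) + (2)(-1) + (36)(3) = 106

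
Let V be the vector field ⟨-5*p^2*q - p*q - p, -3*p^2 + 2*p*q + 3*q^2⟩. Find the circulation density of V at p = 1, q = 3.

6

∂V₂/∂p = -6*p + 2*q
∂V₁/∂q = -5*p^2 - p
Scalar curl = 5*p^2 - 5*p + 2*q
At (1, 3): 6.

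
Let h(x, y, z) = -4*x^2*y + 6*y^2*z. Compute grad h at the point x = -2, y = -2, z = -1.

(-32, 8, 24)

∂h/∂x = -8*x*y
∂h/∂y = -4*x^2 + 12*y*z
∂h/∂z = 6*y^2
∇h = (-8*x*y, -4*x^2 + 12*y*z, 6*y^2)
At (-2, -2, -1): (-32, 8, 24).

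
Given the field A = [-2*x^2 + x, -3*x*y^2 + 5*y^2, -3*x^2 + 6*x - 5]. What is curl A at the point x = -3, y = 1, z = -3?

(∇×A)₁ = ∂A₃/∂y − ∂A₂/∂z = 0
(∇×A)₂ = ∂A₁/∂z − ∂A₃/∂x = 6*x - 6
(∇×A)₃ = ∂A₂/∂x − ∂A₁/∂y = -3*y^2
∇×A = (0, 6*x - 6, -3*y^2)
At (-3, 1, -3): (0, -24, -3).

(0, -24, -3)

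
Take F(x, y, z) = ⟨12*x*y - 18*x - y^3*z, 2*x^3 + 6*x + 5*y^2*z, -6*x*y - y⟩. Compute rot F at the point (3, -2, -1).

(-39, -4, 12)

(∇×F)₁ = ∂F₃/∂y − ∂F₂/∂z = -6*x - 5*y^2 - 1
(∇×F)₂ = ∂F₁/∂z − ∂F₃/∂x = -y^3 + 6*y
(∇×F)₃ = ∂F₂/∂x − ∂F₁/∂y = 6*x^2 - 12*x + 3*y^2*z + 6
∇×F = (-6*x - 5*y^2 - 1, -y^3 + 6*y, 6*x^2 - 12*x + 3*y^2*z + 6)
At (3, -2, -1): (-39, -4, 12).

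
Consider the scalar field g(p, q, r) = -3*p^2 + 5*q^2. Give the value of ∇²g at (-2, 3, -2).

4

∂²g/∂p² = -6
∂²g/∂q² = 10
∂²g/∂r² = 0
∇²g = 4
At (-2, 3, -2): 4.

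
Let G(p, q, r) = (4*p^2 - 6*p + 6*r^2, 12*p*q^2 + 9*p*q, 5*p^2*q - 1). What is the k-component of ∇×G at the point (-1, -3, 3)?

81

(∇×G)_3 = ∂G₂/∂p − ∂G₁/∂q
= 12*q^2 + 9*q − (0)
= 12*q^2 + 9*q
At (-1, -3, 3): 81.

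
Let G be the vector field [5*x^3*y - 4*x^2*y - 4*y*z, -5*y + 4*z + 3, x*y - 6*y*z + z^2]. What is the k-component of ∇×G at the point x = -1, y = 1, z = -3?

-3

(∇×G)_3 = ∂G₂/∂x − ∂G₁/∂y
= 0 − (5*x^3 - 4*x^2 - 4*z)
= -5*x^3 + 4*x^2 + 4*z
At (-1, 1, -3): -3.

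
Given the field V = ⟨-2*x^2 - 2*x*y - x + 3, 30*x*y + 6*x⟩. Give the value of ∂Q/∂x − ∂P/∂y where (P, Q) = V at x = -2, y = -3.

∂V₂/∂x = 30*y + 6
∂V₁/∂y = -2*x
Scalar curl = 2*x + 30*y + 6
At (-2, -3): -88.

-88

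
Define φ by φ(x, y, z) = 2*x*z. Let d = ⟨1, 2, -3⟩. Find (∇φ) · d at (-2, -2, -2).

∂φ/∂x = 2*z
∂φ/∂y = 0
∂φ/∂z = 2*x
∇φ at (-2, -2, -2) = (-4, 0, -4)
∇φ · d = (-4)(1) + (0)(2) + (-4)(-3) = 8

8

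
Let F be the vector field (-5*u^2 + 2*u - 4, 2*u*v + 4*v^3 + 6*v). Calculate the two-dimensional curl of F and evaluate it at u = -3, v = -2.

-4

∂F₂/∂u = 2*v
∂F₁/∂v = 0
Scalar curl = 2*v
At (-3, -2): -4.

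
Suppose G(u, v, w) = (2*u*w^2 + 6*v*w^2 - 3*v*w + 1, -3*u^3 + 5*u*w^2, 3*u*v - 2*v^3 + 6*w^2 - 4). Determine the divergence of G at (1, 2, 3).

54

∂G₁/∂u = 2*w^2
∂G₂/∂v = 0
∂G₃/∂w = 12*w
∇·G = 2*w^2 + 12*w
At (1, 2, 3): 54.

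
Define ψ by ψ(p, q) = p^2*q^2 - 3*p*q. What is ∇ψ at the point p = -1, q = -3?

∂ψ/∂p = 2*p*q^2 - 3*q
∂ψ/∂q = 2*p^2*q - 3*p
∇ψ = (2*p*q^2 - 3*q, 2*p^2*q - 3*p)
At (-1, -3): (-9, -3).

(-9, -3)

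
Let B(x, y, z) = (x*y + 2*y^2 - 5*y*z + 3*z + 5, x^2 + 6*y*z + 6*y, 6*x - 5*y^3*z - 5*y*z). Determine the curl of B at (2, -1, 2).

(∇×B)₁ = ∂B₃/∂y − ∂B₂/∂z = -15*y^2*z - 6*y - 5*z
(∇×B)₂ = ∂B₁/∂z − ∂B₃/∂x = -5*y - 3
(∇×B)₃ = ∂B₂/∂x − ∂B₁/∂y = x - 4*y + 5*z
∇×B = (-15*y^2*z - 6*y - 5*z, -5*y - 3, x - 4*y + 5*z)
At (2, -1, 2): (-34, 2, 16).

(-34, 2, 16)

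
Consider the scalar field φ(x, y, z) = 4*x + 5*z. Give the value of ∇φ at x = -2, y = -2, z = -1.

(4, 0, 5)

∂φ/∂x = 4
∂φ/∂y = 0
∂φ/∂z = 5
∇φ = (4, 0, 5)
At (-2, -2, -1): (4, 0, 5).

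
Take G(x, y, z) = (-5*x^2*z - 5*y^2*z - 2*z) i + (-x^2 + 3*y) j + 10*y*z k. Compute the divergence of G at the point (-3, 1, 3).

∂G₁/∂x = -10*x*z
∂G₂/∂y = 3
∂G₃/∂z = 10*y
∇·G = -10*x*z + 10*y + 3
At (-3, 1, 3): 103.

103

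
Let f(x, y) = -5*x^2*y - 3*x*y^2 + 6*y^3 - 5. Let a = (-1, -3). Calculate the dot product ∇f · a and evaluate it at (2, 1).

65

∂f/∂x = -10*x*y - 3*y^2
∂f/∂y = -5*x^2 - 6*x*y + 18*y^2
∇f at (2, 1) = (-23, -14)
∇f · a = (-23)(-1) + (-14)(-3) = 65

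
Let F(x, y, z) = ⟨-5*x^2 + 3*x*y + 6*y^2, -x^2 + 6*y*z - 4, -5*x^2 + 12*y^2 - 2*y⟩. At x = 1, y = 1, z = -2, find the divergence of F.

∂F₁/∂x = -10*x + 3*y
∂F₂/∂y = 6*z
∂F₃/∂z = 0
∇·F = -10*x + 3*y + 6*z
At (1, 1, -2): -19.

-19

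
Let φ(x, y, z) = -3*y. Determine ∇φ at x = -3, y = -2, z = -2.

∂φ/∂x = 0
∂φ/∂y = -3
∂φ/∂z = 0
∇φ = (0, -3, 0)
At (-3, -2, -2): (0, -3, 0).

(0, -3, 0)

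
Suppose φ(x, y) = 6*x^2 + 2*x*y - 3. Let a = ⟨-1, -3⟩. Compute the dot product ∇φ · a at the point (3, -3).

∂φ/∂x = 12*x + 2*y
∂φ/∂y = 2*x
∇φ at (3, -3) = (30, 6)
∇φ · a = (30)(-1) + (6)(-3) = -48

-48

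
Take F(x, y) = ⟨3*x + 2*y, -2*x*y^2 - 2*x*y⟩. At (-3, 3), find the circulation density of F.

∂F₂/∂x = -2*y^2 - 2*y
∂F₁/∂y = 2
Scalar curl = -2*y^2 - 2*y - 2
At (-3, 3): -26.

-26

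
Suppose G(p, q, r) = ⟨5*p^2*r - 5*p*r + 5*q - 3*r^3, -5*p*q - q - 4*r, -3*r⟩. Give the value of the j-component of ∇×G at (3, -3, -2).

-6

(∇×G)_2 = ∂G₁/∂r − ∂G₃/∂p
= 5*p^2 - 5*p - 9*r^2 − (0)
= 5*p^2 - 5*p - 9*r^2
At (3, -3, -2): -6.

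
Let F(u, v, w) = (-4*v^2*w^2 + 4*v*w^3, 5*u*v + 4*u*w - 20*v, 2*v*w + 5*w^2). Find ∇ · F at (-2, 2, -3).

-56

∂F₁/∂u = 0
∂F₂/∂v = 5*u - 20
∂F₃/∂w = 2*v + 10*w
∇·F = 5*u + 2*v + 10*w - 20
At (-2, 2, -3): -56.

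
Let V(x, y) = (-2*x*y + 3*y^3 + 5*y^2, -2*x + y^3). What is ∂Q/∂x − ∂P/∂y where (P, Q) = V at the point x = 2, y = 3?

-109

∂V₂/∂x = -2
∂V₁/∂y = -2*x + 9*y^2 + 10*y
Scalar curl = 2*x - 9*y^2 - 10*y - 2
At (2, 3): -109.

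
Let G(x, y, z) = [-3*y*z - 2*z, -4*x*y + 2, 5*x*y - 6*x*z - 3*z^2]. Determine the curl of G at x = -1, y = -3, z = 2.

(-5, 34, 18)

(∇×G)₁ = ∂G₃/∂y − ∂G₂/∂z = 5*x
(∇×G)₂ = ∂G₁/∂z − ∂G₃/∂x = -8*y + 6*z - 2
(∇×G)₃ = ∂G₂/∂x − ∂G₁/∂y = -4*y + 3*z
∇×G = (5*x, -8*y + 6*z - 2, -4*y + 3*z)
At (-1, -3, 2): (-5, 34, 18).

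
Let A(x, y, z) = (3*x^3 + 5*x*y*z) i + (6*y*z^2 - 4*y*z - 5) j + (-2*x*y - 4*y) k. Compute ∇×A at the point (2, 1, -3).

(∇×A)₁ = ∂A₃/∂y − ∂A₂/∂z = -2*x - 12*y*z + 4*y - 4
(∇×A)₂ = ∂A₁/∂z − ∂A₃/∂x = 5*x*y + 2*y
(∇×A)₃ = ∂A₂/∂x − ∂A₁/∂y = -5*x*z
∇×A = (-2*x - 12*y*z + 4*y - 4, 5*x*y + 2*y, -5*x*z)
At (2, 1, -3): (32, 12, 30).

(32, 12, 30)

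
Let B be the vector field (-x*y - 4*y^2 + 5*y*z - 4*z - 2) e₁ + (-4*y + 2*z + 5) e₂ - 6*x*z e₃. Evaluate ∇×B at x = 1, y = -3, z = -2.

(∇×B)₁ = ∂B₃/∂y − ∂B₂/∂z = -2
(∇×B)₂ = ∂B₁/∂z − ∂B₃/∂x = 5*y + 6*z - 4
(∇×B)₃ = ∂B₂/∂x − ∂B₁/∂y = x + 8*y - 5*z
∇×B = (-2, 5*y + 6*z - 4, x + 8*y - 5*z)
At (1, -3, -2): (-2, -31, -13).

(-2, -31, -13)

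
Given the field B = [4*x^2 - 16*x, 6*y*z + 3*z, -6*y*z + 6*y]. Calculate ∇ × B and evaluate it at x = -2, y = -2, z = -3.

(33, 0, 0)

(∇×B)₁ = ∂B₃/∂y − ∂B₂/∂z = -6*y - 6*z + 3
(∇×B)₂ = ∂B₁/∂z − ∂B₃/∂x = 0
(∇×B)₃ = ∂B₂/∂x − ∂B₁/∂y = 0
∇×B = (-6*y - 6*z + 3, 0, 0)
At (-2, -2, -3): (33, 0, 0).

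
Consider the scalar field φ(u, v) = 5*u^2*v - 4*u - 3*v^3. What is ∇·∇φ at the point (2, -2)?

16

∂²φ/∂u² = 10*v
∂²φ/∂v² = -18*v
∇²φ = -8*v
At (2, -2): 16.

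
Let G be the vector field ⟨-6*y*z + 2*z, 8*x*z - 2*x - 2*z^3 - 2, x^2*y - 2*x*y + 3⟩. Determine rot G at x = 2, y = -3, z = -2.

(∇×G)₁ = ∂G₃/∂y − ∂G₂/∂z = x^2 - 10*x + 6*z^2
(∇×G)₂ = ∂G₁/∂z − ∂G₃/∂x = -2*x*y - 4*y + 2
(∇×G)₃ = ∂G₂/∂x − ∂G₁/∂y = 14*z - 2
∇×G = (x^2 - 10*x + 6*z^2, -2*x*y - 4*y + 2, 14*z - 2)
At (2, -3, -2): (8, 26, -30).

(8, 26, -30)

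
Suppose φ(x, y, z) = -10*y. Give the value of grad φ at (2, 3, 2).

(0, -10, 0)

∂φ/∂x = 0
∂φ/∂y = -10
∂φ/∂z = 0
∇φ = (0, -10, 0)
At (2, 3, 2): (0, -10, 0).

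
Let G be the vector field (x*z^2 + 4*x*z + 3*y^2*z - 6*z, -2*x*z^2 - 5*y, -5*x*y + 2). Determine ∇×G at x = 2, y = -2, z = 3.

(14, 16, 18)

(∇×G)₁ = ∂G₃/∂y − ∂G₂/∂z = 4*x*z - 5*x
(∇×G)₂ = ∂G₁/∂z − ∂G₃/∂x = 2*x*z + 4*x + 3*y^2 + 5*y - 6
(∇×G)₃ = ∂G₂/∂x − ∂G₁/∂y = -6*y*z - 2*z^2
∇×G = (4*x*z - 5*x, 2*x*z + 4*x + 3*y^2 + 5*y - 6, -6*y*z - 2*z^2)
At (2, -2, 3): (14, 16, 18).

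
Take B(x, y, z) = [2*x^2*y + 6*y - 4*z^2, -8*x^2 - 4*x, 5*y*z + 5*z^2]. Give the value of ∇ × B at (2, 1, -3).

(∇×B)₁ = ∂B₃/∂y − ∂B₂/∂z = 5*z
(∇×B)₂ = ∂B₁/∂z − ∂B₃/∂x = -8*z
(∇×B)₃ = ∂B₂/∂x − ∂B₁/∂y = -2*x^2 - 16*x - 10
∇×B = (5*z, -8*z, -2*x^2 - 16*x - 10)
At (2, 1, -3): (-15, 24, -50).

(-15, 24, -50)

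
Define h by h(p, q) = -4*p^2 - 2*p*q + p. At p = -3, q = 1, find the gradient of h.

∂h/∂p = -8*p - 2*q + 1
∂h/∂q = -2*p
∇h = (-8*p - 2*q + 1, -2*p)
At (-3, 1): (23, 6).

(23, 6)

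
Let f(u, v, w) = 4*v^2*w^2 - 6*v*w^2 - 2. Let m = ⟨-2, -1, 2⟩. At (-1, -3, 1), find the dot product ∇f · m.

246

∂f/∂u = 0
∂f/∂v = 8*v*w^2 - 6*w^2
∂f/∂w = 8*v^2*w - 12*v*w
∇f at (-1, -3, 1) = (0, -30, 108)
∇f · m = (0)(-2) + (-30)(-1) + (108)(2) = 246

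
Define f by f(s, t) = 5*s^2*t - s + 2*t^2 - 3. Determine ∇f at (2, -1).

(-21, 16)

∂f/∂s = 10*s*t - 1
∂f/∂t = 5*s^2 + 4*t
∇f = (10*s*t - 1, 5*s^2 + 4*t)
At (2, -1): (-21, 16).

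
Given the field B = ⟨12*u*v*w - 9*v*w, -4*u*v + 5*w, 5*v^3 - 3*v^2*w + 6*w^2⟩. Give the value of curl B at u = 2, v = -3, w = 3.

(184, -45, -33)

(∇×B)₁ = ∂B₃/∂v − ∂B₂/∂w = 15*v^2 - 6*v*w - 5
(∇×B)₂ = ∂B₁/∂w − ∂B₃/∂u = 12*u*v - 9*v
(∇×B)₃ = ∂B₂/∂u − ∂B₁/∂v = -12*u*w - 4*v + 9*w
∇×B = (15*v^2 - 6*v*w - 5, 12*u*v - 9*v, -12*u*w - 4*v + 9*w)
At (2, -3, 3): (184, -45, -33).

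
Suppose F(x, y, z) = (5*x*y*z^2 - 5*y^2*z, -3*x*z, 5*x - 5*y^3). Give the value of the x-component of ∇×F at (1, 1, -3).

-12

(∇×F)_1 = ∂F₃/∂y − ∂F₂/∂z
= -15*y^2 − (-3*x)
= 3*x - 15*y^2
At (1, 1, -3): -12.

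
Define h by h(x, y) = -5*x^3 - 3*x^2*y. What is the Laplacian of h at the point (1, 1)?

-36

∂²h/∂x² = -6*(5*x + y)
∂²h/∂y² = 0
∇²h = -30*x - 6*y
At (1, 1): -36.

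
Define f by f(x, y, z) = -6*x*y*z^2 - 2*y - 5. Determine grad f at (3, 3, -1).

(-18, -20, 108)

∂f/∂x = -6*y*z^2
∂f/∂y = -6*x*z^2 - 2
∂f/∂z = -12*x*y*z
∇f = (-6*y*z^2, -6*x*z^2 - 2, -12*x*y*z)
At (3, 3, -1): (-18, -20, 108).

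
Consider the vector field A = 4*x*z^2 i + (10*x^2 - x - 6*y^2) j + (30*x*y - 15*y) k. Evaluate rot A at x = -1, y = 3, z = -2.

(∇×A)₁ = ∂A₃/∂y − ∂A₂/∂z = 30*x - 15
(∇×A)₂ = ∂A₁/∂z − ∂A₃/∂x = 8*x*z - 30*y
(∇×A)₃ = ∂A₂/∂x − ∂A₁/∂y = 20*x - 1
∇×A = (30*x - 15, 8*x*z - 30*y, 20*x - 1)
At (-1, 3, -2): (-45, -74, -21).

(-45, -74, -21)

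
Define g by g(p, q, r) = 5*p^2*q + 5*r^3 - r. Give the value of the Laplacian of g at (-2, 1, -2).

-50

∂²g/∂p² = 10*q
∂²g/∂q² = 0
∂²g/∂r² = 30*r
∇²g = 10*q + 30*r
At (-2, 1, -2): -50.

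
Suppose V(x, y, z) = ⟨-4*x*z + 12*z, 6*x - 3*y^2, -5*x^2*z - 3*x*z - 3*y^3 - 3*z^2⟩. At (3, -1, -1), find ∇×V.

(-9, -33, 6)

(∇×V)₁ = ∂V₃/∂y − ∂V₂/∂z = -9*y^2
(∇×V)₂ = ∂V₁/∂z − ∂V₃/∂x = 10*x*z - 4*x + 3*z + 12
(∇×V)₃ = ∂V₂/∂x − ∂V₁/∂y = 6
∇×V = (-9*y^2, 10*x*z - 4*x + 3*z + 12, 6)
At (3, -1, -1): (-9, -33, 6).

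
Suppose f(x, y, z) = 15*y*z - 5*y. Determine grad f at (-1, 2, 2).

(0, 25, 30)

∂f/∂x = 0
∂f/∂y = 15*z - 5
∂f/∂z = 15*y
∇f = (0, 15*z - 5, 15*y)
At (-1, 2, 2): (0, 25, 30).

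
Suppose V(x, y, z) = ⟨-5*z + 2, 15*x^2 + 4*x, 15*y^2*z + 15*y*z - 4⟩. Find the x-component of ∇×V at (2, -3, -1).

(∇×V)_1 = ∂V₃/∂y − ∂V₂/∂z
= 30*y*z + 15*z − (0)
= 30*y*z + 15*z
At (2, -3, -1): 75.

75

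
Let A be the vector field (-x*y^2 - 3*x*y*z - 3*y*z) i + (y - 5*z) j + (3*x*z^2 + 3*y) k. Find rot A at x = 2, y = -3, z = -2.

(8, 15, -30)

(∇×A)₁ = ∂A₃/∂y − ∂A₂/∂z = 8
(∇×A)₂ = ∂A₁/∂z − ∂A₃/∂x = -3*x*y - 3*y - 3*z^2
(∇×A)₃ = ∂A₂/∂x − ∂A₁/∂y = 2*x*y + 3*x*z + 3*z
∇×A = (8, -3*x*y - 3*y - 3*z^2, 2*x*y + 3*x*z + 3*z)
At (2, -3, -2): (8, 15, -30).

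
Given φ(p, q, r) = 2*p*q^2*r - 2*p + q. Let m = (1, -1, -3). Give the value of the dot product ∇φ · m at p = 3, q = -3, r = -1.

-219

∂φ/∂p = 2*q^2*r - 2
∂φ/∂q = 4*p*q*r + 1
∂φ/∂r = 2*p*q^2
∇φ at (3, -3, -1) = (-20, 37, 54)
∇φ · m = (-20)(1) + (37)(-1) + (54)(-3) = -219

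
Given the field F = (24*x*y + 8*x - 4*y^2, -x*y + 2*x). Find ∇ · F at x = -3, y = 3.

∂F₁/∂x = 24*y + 8
∂F₂/∂y = -x
∇·F = -x + 24*y + 8
At (-3, 3): 83.

83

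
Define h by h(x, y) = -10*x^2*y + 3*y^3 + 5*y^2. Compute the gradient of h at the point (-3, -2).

(-120, -74)

∂h/∂x = -20*x*y
∂h/∂y = -10*x^2 + 9*y^2 + 10*y
∇h = (-20*x*y, -10*x^2 + 9*y^2 + 10*y)
At (-3, -2): (-120, -74).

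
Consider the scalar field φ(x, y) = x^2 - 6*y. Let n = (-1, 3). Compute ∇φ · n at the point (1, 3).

-20

∂φ/∂x = 2*x
∂φ/∂y = -6
∇φ at (1, 3) = (2, -6)
∇φ · n = (2)(-1) + (-6)(3) = -20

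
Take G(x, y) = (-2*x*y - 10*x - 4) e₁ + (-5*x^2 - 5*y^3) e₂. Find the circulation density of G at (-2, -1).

16

∂G₂/∂x = -10*x
∂G₁/∂y = -2*x
Scalar curl = -8*x
At (-2, -1): 16.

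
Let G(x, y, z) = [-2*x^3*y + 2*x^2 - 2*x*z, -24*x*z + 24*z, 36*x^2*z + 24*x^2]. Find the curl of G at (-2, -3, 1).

(∇×G)₁ = ∂G₃/∂y − ∂G₂/∂z = 24*x - 24
(∇×G)₂ = ∂G₁/∂z − ∂G₃/∂x = -72*x*z - 50*x
(∇×G)₃ = ∂G₂/∂x − ∂G₁/∂y = 2*x^3 - 24*z
∇×G = (24*x - 24, -72*x*z - 50*x, 2*x^3 - 24*z)
At (-2, -3, 1): (-72, 244, -40).

(-72, 244, -40)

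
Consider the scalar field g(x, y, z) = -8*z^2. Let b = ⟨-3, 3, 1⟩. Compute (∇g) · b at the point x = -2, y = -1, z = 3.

-48

∂g/∂x = 0
∂g/∂y = 0
∂g/∂z = -16*z
∇g at (-2, -1, 3) = (0, 0, -48)
∇g · b = (0)(-3) + (0)(3) + (-48)(1) = -48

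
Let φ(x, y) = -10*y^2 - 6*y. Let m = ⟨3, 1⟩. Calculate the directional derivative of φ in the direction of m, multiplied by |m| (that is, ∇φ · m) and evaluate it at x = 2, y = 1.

-26

∂φ/∂x = 0
∂φ/∂y = -20*y - 6
∇φ at (2, 1) = (0, -26)
∇φ · m = (0)(3) + (-26)(1) = -26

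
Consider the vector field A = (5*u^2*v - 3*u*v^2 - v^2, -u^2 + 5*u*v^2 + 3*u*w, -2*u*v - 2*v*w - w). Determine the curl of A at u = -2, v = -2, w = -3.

(16, -4, 15)

(∇×A)₁ = ∂A₃/∂v − ∂A₂/∂w = -5*u - 2*w
(∇×A)₂ = ∂A₁/∂w − ∂A₃/∂u = 2*v
(∇×A)₃ = ∂A₂/∂u − ∂A₁/∂v = -5*u^2 + 6*u*v - 2*u + 5*v^2 + 2*v + 3*w
∇×A = (-5*u - 2*w, 2*v, -5*u^2 + 6*u*v - 2*u + 5*v^2 + 2*v + 3*w)
At (-2, -2, -3): (16, -4, 15).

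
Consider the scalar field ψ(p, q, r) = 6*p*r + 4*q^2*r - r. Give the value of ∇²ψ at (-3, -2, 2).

16

∂²ψ/∂p² = 0
∂²ψ/∂q² = 8*r
∂²ψ/∂r² = 0
∇²ψ = 8*r
At (-3, -2, 2): 16.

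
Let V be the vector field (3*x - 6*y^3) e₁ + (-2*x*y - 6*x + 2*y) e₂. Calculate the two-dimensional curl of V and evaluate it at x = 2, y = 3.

150

∂V₂/∂x = -2*y - 6
∂V₁/∂y = -18*y^2
Scalar curl = 18*y^2 - 2*y - 6
At (2, 3): 150.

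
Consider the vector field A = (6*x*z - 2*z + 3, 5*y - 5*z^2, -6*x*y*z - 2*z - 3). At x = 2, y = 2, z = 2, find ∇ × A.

(∇×A)₁ = ∂A₃/∂y − ∂A₂/∂z = -6*x*z + 10*z
(∇×A)₂ = ∂A₁/∂z − ∂A₃/∂x = 6*x + 6*y*z - 2
(∇×A)₃ = ∂A₂/∂x − ∂A₁/∂y = 0
∇×A = (-6*x*z + 10*z, 6*x + 6*y*z - 2, 0)
At (2, 2, 2): (-4, 34, 0).

(-4, 34, 0)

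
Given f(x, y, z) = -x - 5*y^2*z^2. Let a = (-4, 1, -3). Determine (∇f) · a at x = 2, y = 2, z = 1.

∂f/∂x = -1
∂f/∂y = -10*y*z^2
∂f/∂z = -10*y^2*z
∇f at (2, 2, 1) = (-1, -20, -40)
∇f · a = (-1)(-4) + (-20)(1) + (-40)(-3) = 104

104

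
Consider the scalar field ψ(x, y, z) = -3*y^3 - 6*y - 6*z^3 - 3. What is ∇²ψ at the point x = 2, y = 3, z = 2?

∂²ψ/∂x² = 0
∂²ψ/∂y² = -18*y
∂²ψ/∂z² = -36*z
∇²ψ = -18*y - 36*z
At (2, 3, 2): -126.

-126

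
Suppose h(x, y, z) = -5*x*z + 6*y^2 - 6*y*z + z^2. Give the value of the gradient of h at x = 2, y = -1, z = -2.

(10, 0, -8)

∂h/∂x = -5*z
∂h/∂y = 12*y - 6*z
∂h/∂z = -5*x - 6*y + 2*z
∇h = (-5*z, 12*y - 6*z, -5*x - 6*y + 2*z)
At (2, -1, -2): (10, 0, -8).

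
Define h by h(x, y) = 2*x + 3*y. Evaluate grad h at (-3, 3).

∂h/∂x = 2
∂h/∂y = 3
∇h = (2, 3)
At (-3, 3): (2, 3).

(2, 3)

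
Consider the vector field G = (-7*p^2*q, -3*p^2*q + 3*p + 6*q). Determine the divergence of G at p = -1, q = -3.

-39

∂G₁/∂p = -14*p*q
∂G₂/∂q = -3*p^2 + 6
∇·G = -3*p^2 - 14*p*q + 6
At (-1, -3): -39.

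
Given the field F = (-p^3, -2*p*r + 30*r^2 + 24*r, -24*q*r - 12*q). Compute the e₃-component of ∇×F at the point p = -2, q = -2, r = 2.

(∇×F)_3 = ∂F₂/∂p − ∂F₁/∂q
= -2*r − (0)
= -2*r
At (-2, -2, 2): -4.

-4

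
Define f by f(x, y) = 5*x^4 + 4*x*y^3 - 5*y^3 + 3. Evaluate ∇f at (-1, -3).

(-128, -243)

∂f/∂x = 20*x^3 + 4*y^3
∂f/∂y = 12*x*y^2 - 15*y^2
∇f = (20*x^3 + 4*y^3, 12*x*y^2 - 15*y^2)
At (-1, -3): (-128, -243).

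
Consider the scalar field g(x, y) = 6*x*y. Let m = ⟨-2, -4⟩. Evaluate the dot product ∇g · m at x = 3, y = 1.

-84

∂g/∂x = 6*y
∂g/∂y = 6*x
∇g at (3, 1) = (6, 18)
∇g · m = (6)(-2) + (18)(-4) = -84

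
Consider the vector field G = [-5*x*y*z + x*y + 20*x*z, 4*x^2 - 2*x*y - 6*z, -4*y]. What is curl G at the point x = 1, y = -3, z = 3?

(2, 35, 28)

(∇×G)₁ = ∂G₃/∂y − ∂G₂/∂z = 2
(∇×G)₂ = ∂G₁/∂z − ∂G₃/∂x = -5*x*y + 20*x
(∇×G)₃ = ∂G₂/∂x − ∂G₁/∂y = 5*x*z + 7*x - 2*y
∇×G = (2, -5*x*y + 20*x, 5*x*z + 7*x - 2*y)
At (1, -3, 3): (2, 35, 28).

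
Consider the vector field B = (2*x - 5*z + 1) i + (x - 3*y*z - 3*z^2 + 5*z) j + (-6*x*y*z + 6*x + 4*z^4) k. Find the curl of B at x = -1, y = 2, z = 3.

(37, 25, 1)

(∇×B)₁ = ∂B₃/∂y − ∂B₂/∂z = -6*x*z + 3*y + 6*z - 5
(∇×B)₂ = ∂B₁/∂z − ∂B₃/∂x = 6*y*z - 11
(∇×B)₃ = ∂B₂/∂x − ∂B₁/∂y = 1
∇×B = (-6*x*z + 3*y + 6*z - 5, 6*y*z - 11, 1)
At (-1, 2, 3): (37, 25, 1).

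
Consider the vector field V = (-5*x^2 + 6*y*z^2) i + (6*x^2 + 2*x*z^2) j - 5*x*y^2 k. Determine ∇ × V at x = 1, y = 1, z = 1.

(-14, 17, 8)

(∇×V)₁ = ∂V₃/∂y − ∂V₂/∂z = -10*x*y - 4*x*z
(∇×V)₂ = ∂V₁/∂z − ∂V₃/∂x = 5*y^2 + 12*y*z
(∇×V)₃ = ∂V₂/∂x − ∂V₁/∂y = 12*x - 4*z^2
∇×V = (-10*x*y - 4*x*z, 5*y^2 + 12*y*z, 12*x - 4*z^2)
At (1, 1, 1): (-14, 17, 8).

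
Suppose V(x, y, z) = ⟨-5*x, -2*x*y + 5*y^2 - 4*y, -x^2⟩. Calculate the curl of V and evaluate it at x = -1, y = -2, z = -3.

(∇×V)₁ = ∂V₃/∂y − ∂V₂/∂z = 0
(∇×V)₂ = ∂V₁/∂z − ∂V₃/∂x = 2*x
(∇×V)₃ = ∂V₂/∂x − ∂V₁/∂y = -2*y
∇×V = (0, 2*x, -2*y)
At (-1, -2, -3): (0, -2, 4).

(0, -2, 4)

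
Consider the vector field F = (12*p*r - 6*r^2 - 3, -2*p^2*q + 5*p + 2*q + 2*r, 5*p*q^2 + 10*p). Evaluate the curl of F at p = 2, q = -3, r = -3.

(-62, 5, 29)

(∇×F)₁ = ∂F₃/∂q − ∂F₂/∂r = 10*p*q - 2
(∇×F)₂ = ∂F₁/∂r − ∂F₃/∂p = 12*p - 5*q^2 - 12*r - 10
(∇×F)₃ = ∂F₂/∂p − ∂F₁/∂q = -4*p*q + 5
∇×F = (10*p*q - 2, 12*p - 5*q^2 - 12*r - 10, -4*p*q + 5)
At (2, -3, -3): (-62, 5, 29).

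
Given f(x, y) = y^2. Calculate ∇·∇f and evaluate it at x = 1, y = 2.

2

∂²f/∂x² = 0
∂²f/∂y² = 2
∇²f = 2
At (1, 2): 2.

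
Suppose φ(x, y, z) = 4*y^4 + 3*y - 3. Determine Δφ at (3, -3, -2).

∂²φ/∂x² = 0
∂²φ/∂y² = 48*y^2
∂²φ/∂z² = 0
∇²φ = 48*y^2
At (3, -3, -2): 432.

432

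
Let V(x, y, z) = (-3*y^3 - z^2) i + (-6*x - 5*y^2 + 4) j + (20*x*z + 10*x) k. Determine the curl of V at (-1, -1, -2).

(0, 34, 3)

(∇×V)₁ = ∂V₃/∂y − ∂V₂/∂z = 0
(∇×V)₂ = ∂V₁/∂z − ∂V₃/∂x = -22*z - 10
(∇×V)₃ = ∂V₂/∂x − ∂V₁/∂y = 9*y^2 - 6
∇×V = (0, -22*z - 10, 9*y^2 - 6)
At (-1, -1, -2): (0, 34, 3).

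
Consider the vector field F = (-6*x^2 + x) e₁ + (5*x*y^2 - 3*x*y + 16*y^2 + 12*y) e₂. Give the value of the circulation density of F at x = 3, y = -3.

54

∂F₂/∂x = 5*y^2 - 3*y
∂F₁/∂y = 0
Scalar curl = 5*y^2 - 3*y
At (3, -3): 54.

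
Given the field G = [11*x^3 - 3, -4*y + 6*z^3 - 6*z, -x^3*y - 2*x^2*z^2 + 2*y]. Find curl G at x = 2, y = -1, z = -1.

(-18, -4, 0)

(∇×G)₁ = ∂G₃/∂y − ∂G₂/∂z = -x^3 - 18*z^2 + 8
(∇×G)₂ = ∂G₁/∂z − ∂G₃/∂x = 3*x^2*y + 4*x*z^2
(∇×G)₃ = ∂G₂/∂x − ∂G₁/∂y = 0
∇×G = (-x^3 - 18*z^2 + 8, 3*x^2*y + 4*x*z^2, 0)
At (2, -1, -1): (-18, -4, 0).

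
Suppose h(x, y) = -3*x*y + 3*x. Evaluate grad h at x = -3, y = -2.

∂h/∂x = -3*y + 3
∂h/∂y = -3*x
∇h = (-3*y + 3, -3*x)
At (-3, -2): (9, 9).

(9, 9)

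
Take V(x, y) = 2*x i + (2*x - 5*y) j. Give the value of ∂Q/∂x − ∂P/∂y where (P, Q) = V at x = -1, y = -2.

∂V₂/∂x = 2
∂V₁/∂y = 0
Scalar curl = 2
At (-1, -2): 2.

2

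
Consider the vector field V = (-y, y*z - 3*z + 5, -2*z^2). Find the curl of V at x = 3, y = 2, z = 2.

(1, 0, 1)

(∇×V)₁ = ∂V₃/∂y − ∂V₂/∂z = -y + 3
(∇×V)₂ = ∂V₁/∂z − ∂V₃/∂x = 0
(∇×V)₃ = ∂V₂/∂x − ∂V₁/∂y = 1
∇×V = (-y + 3, 0, 1)
At (3, 2, 2): (1, 0, 1).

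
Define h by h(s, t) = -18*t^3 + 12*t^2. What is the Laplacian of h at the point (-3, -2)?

240

∂²h/∂s² = 0
∂²h/∂t² = 12*(-9*t + 2)
∇²h = -108*t + 24
At (-3, -2): 240.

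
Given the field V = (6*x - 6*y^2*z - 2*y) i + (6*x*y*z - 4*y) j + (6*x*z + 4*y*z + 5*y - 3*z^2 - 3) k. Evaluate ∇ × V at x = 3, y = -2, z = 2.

(∇×V)₁ = ∂V₃/∂y − ∂V₂/∂z = -6*x*y + 4*z + 5
(∇×V)₂ = ∂V₁/∂z − ∂V₃/∂x = -6*y^2 - 6*z
(∇×V)₃ = ∂V₂/∂x − ∂V₁/∂y = 18*y*z + 2
∇×V = (-6*x*y + 4*z + 5, -6*y^2 - 6*z, 18*y*z + 2)
At (3, -2, 2): (49, -36, -70).

(49, -36, -70)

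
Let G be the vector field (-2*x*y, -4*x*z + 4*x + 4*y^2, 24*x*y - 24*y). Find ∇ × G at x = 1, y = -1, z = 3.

(∇×G)₁ = ∂G₃/∂y − ∂G₂/∂z = 28*x - 24
(∇×G)₂ = ∂G₁/∂z − ∂G₃/∂x = -24*y
(∇×G)₃ = ∂G₂/∂x − ∂G₁/∂y = 2*x - 4*z + 4
∇×G = (28*x - 24, -24*y, 2*x - 4*z + 4)
At (1, -1, 3): (4, 24, -6).

(4, 24, -6)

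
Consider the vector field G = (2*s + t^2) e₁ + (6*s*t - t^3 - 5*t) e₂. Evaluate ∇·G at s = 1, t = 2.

∂G₁/∂s = 2
∂G₂/∂t = 6*s - 3*t^2 - 5
∇·G = 6*s - 3*t^2 - 3
At (1, 2): -9.

-9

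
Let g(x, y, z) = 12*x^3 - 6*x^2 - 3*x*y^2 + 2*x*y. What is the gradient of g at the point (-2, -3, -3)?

(135, -40, 0)

∂g/∂x = 36*x^2 - 12*x - 3*y^2 + 2*y
∂g/∂y = -6*x*y + 2*x
∂g/∂z = 0
∇g = (36*x^2 - 12*x - 3*y^2 + 2*y, -6*x*y + 2*x, 0)
At (-2, -3, -3): (135, -40, 0).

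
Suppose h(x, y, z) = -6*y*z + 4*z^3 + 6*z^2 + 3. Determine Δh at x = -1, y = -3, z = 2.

∂²h/∂x² = 0
∂²h/∂y² = 0
∂²h/∂z² = 12*(2*z + 1)
∇²h = 24*z + 12
At (-1, -3, 2): 60.

60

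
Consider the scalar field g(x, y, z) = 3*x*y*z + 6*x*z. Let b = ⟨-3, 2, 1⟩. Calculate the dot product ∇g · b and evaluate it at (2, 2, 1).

0

∂g/∂x = 3*y*z + 6*z
∂g/∂y = 3*x*z
∂g/∂z = 3*x*y + 6*x
∇g at (2, 2, 1) = (12, 6, 24)
∇g · b = (12)(-3) + (6)(2) + (24)(1) = 0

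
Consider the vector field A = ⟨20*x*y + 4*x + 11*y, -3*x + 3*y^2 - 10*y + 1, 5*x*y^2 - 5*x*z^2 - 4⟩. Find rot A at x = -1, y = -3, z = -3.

(∇×A)₁ = ∂A₃/∂y − ∂A₂/∂z = 10*x*y
(∇×A)₂ = ∂A₁/∂z − ∂A₃/∂x = -5*y^2 + 5*z^2
(∇×A)₃ = ∂A₂/∂x − ∂A₁/∂y = -20*x - 14
∇×A = (10*x*y, -5*y^2 + 5*z^2, -20*x - 14)
At (-1, -3, -3): (30, 0, 6).

(30, 0, 6)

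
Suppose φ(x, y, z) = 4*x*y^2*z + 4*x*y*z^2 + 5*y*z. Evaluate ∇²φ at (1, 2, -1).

8

∂²φ/∂x² = 0
∂²φ/∂y² = 8*x*z
∂²φ/∂z² = 8*x*y
∇²φ = 8*x*y + 8*x*z
At (1, 2, -1): 8.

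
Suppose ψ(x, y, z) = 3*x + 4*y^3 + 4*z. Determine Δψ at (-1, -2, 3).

-48

∂²ψ/∂x² = 0
∂²ψ/∂y² = 24*y
∂²ψ/∂z² = 0
∇²ψ = 24*y
At (-1, -2, 3): -48.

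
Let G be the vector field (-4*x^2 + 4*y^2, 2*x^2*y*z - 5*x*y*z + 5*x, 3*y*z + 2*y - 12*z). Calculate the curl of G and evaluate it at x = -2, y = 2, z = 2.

(-28, 0, -63)

(∇×G)₁ = ∂G₃/∂y − ∂G₂/∂z = -2*x^2*y + 5*x*y + 3*z + 2
(∇×G)₂ = ∂G₁/∂z − ∂G₃/∂x = 0
(∇×G)₃ = ∂G₂/∂x − ∂G₁/∂y = 4*x*y*z - 5*y*z - 8*y + 5
∇×G = (-2*x^2*y + 5*x*y + 3*z + 2, 0, 4*x*y*z - 5*y*z - 8*y + 5)
At (-2, 2, 2): (-28, 0, -63).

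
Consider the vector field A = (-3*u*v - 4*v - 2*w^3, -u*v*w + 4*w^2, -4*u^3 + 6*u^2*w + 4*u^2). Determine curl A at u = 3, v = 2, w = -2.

(∇×A)₁ = ∂A₃/∂v − ∂A₂/∂w = u*v - 8*w
(∇×A)₂ = ∂A₁/∂w − ∂A₃/∂u = 12*u^2 - 12*u*w - 8*u - 6*w^2
(∇×A)₃ = ∂A₂/∂u − ∂A₁/∂v = 3*u - v*w + 4
∇×A = (u*v - 8*w, 12*u^2 - 12*u*w - 8*u - 6*w^2, 3*u - v*w + 4)
At (3, 2, -2): (22, 132, 17).

(22, 132, 17)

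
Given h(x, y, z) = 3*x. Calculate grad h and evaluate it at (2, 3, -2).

(3, 0, 0)

∂h/∂x = 3
∂h/∂y = 0
∂h/∂z = 0
∇h = (3, 0, 0)
At (2, 3, -2): (3, 0, 0).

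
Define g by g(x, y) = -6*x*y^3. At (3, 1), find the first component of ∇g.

(∇g)_1 = ∂g/∂x = -6*y^3
At (3, 1): -6.

-6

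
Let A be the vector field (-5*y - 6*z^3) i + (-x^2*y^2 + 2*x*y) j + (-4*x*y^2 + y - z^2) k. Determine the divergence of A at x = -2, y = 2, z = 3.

-26

∂A₁/∂x = 0
∂A₂/∂y = -2*x^2*y + 2*x
∂A₃/∂z = -2*z
∇·A = -2*x^2*y + 2*x - 2*z
At (-2, 2, 3): -26.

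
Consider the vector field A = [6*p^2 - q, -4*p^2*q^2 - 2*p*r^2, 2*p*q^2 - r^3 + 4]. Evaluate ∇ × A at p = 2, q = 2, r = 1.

(24, -8, -65)

(∇×A)₁ = ∂A₃/∂q − ∂A₂/∂r = 4*p*q + 4*p*r
(∇×A)₂ = ∂A₁/∂r − ∂A₃/∂p = -2*q^2
(∇×A)₃ = ∂A₂/∂p − ∂A₁/∂q = -8*p*q^2 - 2*r^2 + 1
∇×A = (4*p*q + 4*p*r, -2*q^2, -8*p*q^2 - 2*r^2 + 1)
At (2, 2, 1): (24, -8, -65).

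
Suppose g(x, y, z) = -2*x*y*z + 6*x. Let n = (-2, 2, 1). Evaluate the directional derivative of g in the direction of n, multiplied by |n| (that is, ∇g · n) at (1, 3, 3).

6

∂g/∂x = -2*y*z + 6
∂g/∂y = -2*x*z
∂g/∂z = -2*x*y
∇g at (1, 3, 3) = (-12, -6, -6)
∇g · n = (-12)(-2) + (-6)(2) + (-6)(1) = 6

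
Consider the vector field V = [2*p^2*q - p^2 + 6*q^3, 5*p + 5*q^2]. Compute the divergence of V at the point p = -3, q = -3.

12

∂V₁/∂p = 4*p*q - 2*p
∂V₂/∂q = 10*q
∇·V = 4*p*q - 2*p + 10*q
At (-3, -3): 12.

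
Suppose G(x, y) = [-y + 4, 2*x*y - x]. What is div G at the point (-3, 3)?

∂G₁/∂x = 0
∂G₂/∂y = 2*x
∇·G = 2*x
At (-3, 3): -6.

-6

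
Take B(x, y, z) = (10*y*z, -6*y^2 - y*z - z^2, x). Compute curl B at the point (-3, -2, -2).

(-6, -21, 20)

(∇×B)₁ = ∂B₃/∂y − ∂B₂/∂z = y + 2*z
(∇×B)₂ = ∂B₁/∂z − ∂B₃/∂x = 10*y - 1
(∇×B)₃ = ∂B₂/∂x − ∂B₁/∂y = -10*z
∇×B = (y + 2*z, 10*y - 1, -10*z)
At (-3, -2, -2): (-6, -21, 20).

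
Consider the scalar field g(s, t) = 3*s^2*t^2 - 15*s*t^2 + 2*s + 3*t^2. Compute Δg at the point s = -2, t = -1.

∂²g/∂s² = 6*t^2
∂²g/∂t² = 6*(s^2 - 5*s + 1)
∇²g = 6*s^2 - 30*s + 6*t^2 + 6
At (-2, -1): 96.

96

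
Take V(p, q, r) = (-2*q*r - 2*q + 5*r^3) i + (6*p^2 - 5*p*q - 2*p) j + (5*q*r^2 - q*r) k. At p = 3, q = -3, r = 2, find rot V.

(∇×V)₁ = ∂V₃/∂q − ∂V₂/∂r = 5*r^2 - r
(∇×V)₂ = ∂V₁/∂r − ∂V₃/∂p = -2*q + 15*r^2
(∇×V)₃ = ∂V₂/∂p − ∂V₁/∂q = 12*p - 5*q + 2*r
∇×V = (5*r^2 - r, -2*q + 15*r^2, 12*p - 5*q + 2*r)
At (3, -3, 2): (18, 66, 55).

(18, 66, 55)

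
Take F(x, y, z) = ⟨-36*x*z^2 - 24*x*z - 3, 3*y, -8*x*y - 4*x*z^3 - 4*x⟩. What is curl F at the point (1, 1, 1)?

(∇×F)₁ = ∂F₃/∂y − ∂F₂/∂z = -8*x
(∇×F)₂ = ∂F₁/∂z − ∂F₃/∂x = -72*x*z - 24*x + 8*y + 4*z^3 + 4
(∇×F)₃ = ∂F₂/∂x − ∂F₁/∂y = 0
∇×F = (-8*x, -72*x*z - 24*x + 8*y + 4*z^3 + 4, 0)
At (1, 1, 1): (-8, -80, 0).

(-8, -80, 0)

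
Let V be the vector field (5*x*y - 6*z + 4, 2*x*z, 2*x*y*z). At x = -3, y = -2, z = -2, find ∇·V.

∂V₁/∂x = 5*y
∂V₂/∂y = 0
∂V₃/∂z = 2*x*y
∇·V = 2*x*y + 5*y
At (-3, -2, -2): 2.

2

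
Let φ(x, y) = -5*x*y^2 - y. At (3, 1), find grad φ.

(-5, -31)

∂φ/∂x = -5*y^2
∂φ/∂y = -10*x*y - 1
∇φ = (-5*y^2, -10*x*y - 1)
At (3, 1): (-5, -31).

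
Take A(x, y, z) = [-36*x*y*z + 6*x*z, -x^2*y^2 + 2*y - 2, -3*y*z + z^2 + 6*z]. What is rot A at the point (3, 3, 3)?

(∇×A)₁ = ∂A₃/∂y − ∂A₂/∂z = -3*z
(∇×A)₂ = ∂A₁/∂z − ∂A₃/∂x = -36*x*y + 6*x
(∇×A)₃ = ∂A₂/∂x − ∂A₁/∂y = -2*x*y^2 + 36*x*z
∇×A = (-3*z, -36*x*y + 6*x, -2*x*y^2 + 36*x*z)
At (3, 3, 3): (-9, -306, 270).

(-9, -306, 270)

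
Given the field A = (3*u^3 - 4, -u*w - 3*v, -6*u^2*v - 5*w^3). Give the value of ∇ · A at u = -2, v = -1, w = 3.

-102

∂A₁/∂u = 9*u^2
∂A₂/∂v = -3
∂A₃/∂w = -15*w^2
∇·A = 9*u^2 - 15*w^2 - 3
At (-2, -1, 3): -102.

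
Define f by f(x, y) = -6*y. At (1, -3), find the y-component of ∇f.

(∇f)_2 = ∂f/∂y = -6
At (1, -3): -6.

-6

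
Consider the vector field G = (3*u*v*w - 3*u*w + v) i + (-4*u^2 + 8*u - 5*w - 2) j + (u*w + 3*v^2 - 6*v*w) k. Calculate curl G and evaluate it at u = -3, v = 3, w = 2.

(11, -20, 49)

(∇×G)₁ = ∂G₃/∂v − ∂G₂/∂w = 6*v - 6*w + 5
(∇×G)₂ = ∂G₁/∂w − ∂G₃/∂u = 3*u*v - 3*u - w
(∇×G)₃ = ∂G₂/∂u − ∂G₁/∂v = -3*u*w - 8*u + 7
∇×G = (6*v - 6*w + 5, 3*u*v - 3*u - w, -3*u*w - 8*u + 7)
At (-3, 3, 2): (11, -20, 49).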